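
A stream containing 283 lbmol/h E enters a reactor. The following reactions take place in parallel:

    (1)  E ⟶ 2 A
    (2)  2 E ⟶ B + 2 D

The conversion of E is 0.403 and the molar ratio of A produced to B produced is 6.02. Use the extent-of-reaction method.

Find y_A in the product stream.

Conversion of E: E consumed = 0.403 × 283 = 114 lbmol/h = 1ξ₁ + 2ξ₂.
Selectivity: 2ξ₁ / (1ξ₂) = 6.02 → ξ₁ = 3.01 ξ₂.
Substitute: (1·3.01 + 2) ξ₂ = 114 → ξ₂ = 22.76 lbmol/h, ξ₁ = 68.52 lbmol/h.
Outlet amounts (n = n₀ + Σ ν·ξ):
  E: 283 − 1(68.52) − 2(22.76) = 169
  A: 0 + 2(68.52) = 137
  B: 0 + 1(22.76) = 22.76
  D: 0 + 2(22.76) = 45.53
Total out = 374.3 lbmol/h; y_A = 137 / 374.3 = 0.3661.

0.366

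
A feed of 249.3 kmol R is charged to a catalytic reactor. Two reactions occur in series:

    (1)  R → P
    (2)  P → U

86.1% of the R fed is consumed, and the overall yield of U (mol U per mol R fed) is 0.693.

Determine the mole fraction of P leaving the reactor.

0.168

Conversion of R: R consumed = 1ξ₁ = 0.861 × 249.3 → ξ₁ = 214.6 kmol.
Yield of U: 1ξ₂ / 249.3 = 0.693 → ξ₂ = 172.8 kmol.
Outlet amounts (n = n₀ + Σ ν·ξ):
  R: 249.3 − 1(214.6) = 34.65
  P: 0 + 1(214.6) − 1(172.8) = 41.88
  U: 0 + 1(172.8) = 172.8
Total out = 249.3 kmol; y_P = 41.88 / 249.3 = 0.168.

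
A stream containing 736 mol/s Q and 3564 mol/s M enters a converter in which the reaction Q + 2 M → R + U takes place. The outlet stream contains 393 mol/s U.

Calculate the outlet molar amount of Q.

343 mol/s

For U: n = n₀ + 1ξ → 393 = 0 + 1ξ, giving ξ = 393 mol/s.
Outlet amounts (n = n₀ + ν ξ):
  Q: 736 − 1(393) = 343
  M: 3564 − 2(393) = 2778
  R: 0 + 1(393) = 393
  U: 0 + 1(393) = 393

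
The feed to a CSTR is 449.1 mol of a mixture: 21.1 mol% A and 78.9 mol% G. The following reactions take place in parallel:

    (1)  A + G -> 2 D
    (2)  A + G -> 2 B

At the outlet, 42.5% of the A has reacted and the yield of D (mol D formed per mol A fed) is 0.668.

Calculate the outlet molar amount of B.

Yield of D: 2ξ₁ / 94.76 = 0.668 → ξ₁ = 31.65 mol.
Conversion of A: 1ξ₁ + 1ξ₂ = 0.425 × 94.76 = 40.27 → ξ₂ = 8.623 mol.
Outlet amounts (n = n₀ + Σ ν·ξ):
  A: 94.76 − 1(31.65) − 1(8.623) = 54.49
  G: 354.3 − 1(31.65) − 1(8.623) = 314.1
  D: 0 + 2(31.65) = 63.3
  B: 0 + 2(8.623) = 17.25

17.2 mol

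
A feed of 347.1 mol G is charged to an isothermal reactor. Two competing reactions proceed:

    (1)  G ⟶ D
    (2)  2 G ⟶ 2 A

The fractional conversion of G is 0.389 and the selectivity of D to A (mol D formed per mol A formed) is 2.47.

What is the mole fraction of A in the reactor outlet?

Conversion of G: G consumed = 0.389 × 347.1 = 135 mol = 1ξ₁ + 2ξ₂.
Selectivity: 1ξ₁ / (2ξ₂) = 2.47 → ξ₁ = 4.94 ξ₂.
Substitute: (1·4.94 + 2) ξ₂ = 135 → ξ₂ = 19.46 mol, ξ₁ = 96.11 mol.
Outlet amounts (n = n₀ + Σ ν·ξ):
  G: 347.1 − 1(96.11) − 2(19.46) = 212.1
  D: 0 + 1(96.11) = 96.11
  A: 0 + 2(19.46) = 38.91
Total out = 347.1 mol; y_A = 38.91 / 347.1 = 0.1121.

0.112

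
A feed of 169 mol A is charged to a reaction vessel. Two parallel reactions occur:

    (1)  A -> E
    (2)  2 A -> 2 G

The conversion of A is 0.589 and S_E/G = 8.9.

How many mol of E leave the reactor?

Conversion of A: A consumed = 0.589 × 169 = 99.54 mol = 1ξ₁ + 2ξ₂.
Selectivity: 1ξ₁ / (2ξ₂) = 8.9 → ξ₁ = 17.8 ξ₂.
Substitute: (1·17.8 + 2) ξ₂ = 99.54 → ξ₂ = 5.027 mol, ξ₁ = 89.49 mol.
Outlet amounts (n = n₀ + Σ ν·ξ):
  A: 169 − 1(89.49) − 2(5.027) = 69.46
  E: 0 + 1(89.49) = 89.49
  G: 0 + 2(5.027) = 10.05

89.5 mol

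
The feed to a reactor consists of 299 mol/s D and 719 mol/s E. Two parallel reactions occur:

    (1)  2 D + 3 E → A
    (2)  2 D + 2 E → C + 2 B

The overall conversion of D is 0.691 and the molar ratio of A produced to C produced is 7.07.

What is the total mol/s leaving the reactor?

Conversion of D: D consumed = 0.691 × 299 = 206.6 mol/s = 2ξ₁ + 2ξ₂.
Selectivity: 1ξ₁ / (1ξ₂) = 7.07 → ξ₁ = 7.07 ξ₂.
Substitute: (2·7.07 + 2) ξ₂ = 206.6 → ξ₂ = 12.8 mol/s, ξ₁ = 90.5 mol/s.
Outlet amounts (n = n₀ + Σ ν·ξ):
  D: 299 − 2(90.5) − 2(12.8) = 92.39
  E: 719 − 3(90.5) − 2(12.8) = 421.9
  A: 0 + 1(90.5) = 90.5
  C: 0 + 1(12.8) = 12.8
  B: 0 + 2(12.8) = 25.6
Total out = 92.39 + 421.9 + 90.5 + 12.8 + 25.6 = 643.2 mol/s.

643 mol/s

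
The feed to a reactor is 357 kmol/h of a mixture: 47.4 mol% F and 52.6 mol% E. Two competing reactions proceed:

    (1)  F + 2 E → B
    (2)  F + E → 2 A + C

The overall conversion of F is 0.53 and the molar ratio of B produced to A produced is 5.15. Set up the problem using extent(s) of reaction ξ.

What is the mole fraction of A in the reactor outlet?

Conversion of F: F consumed = 0.53 × 169.2 = 89.69 kmol/h = 1ξ₁ + 1ξ₂.
Selectivity: 1ξ₁ / (2ξ₂) = 5.15 → ξ₁ = 10.3 ξ₂.
Substitute: (1·10.3 + 1) ξ₂ = 89.69 → ξ₂ = 7.937 kmol/h, ξ₁ = 81.75 kmol/h.
Outlet amounts (n = n₀ + Σ ν·ξ):
  F: 169.2 − 1(81.75) − 1(7.937) = 79.53
  E: 187.8 − 2(81.75) − 1(7.937) = 16.35
  B: 0 + 1(81.75) = 81.75
  A: 0 + 2(7.937) = 15.87
  C: 0 + 1(7.937) = 7.937
Total out = 201.4 kmol/h; y_A = 15.87 / 201.4 = 0.0788.

0.0788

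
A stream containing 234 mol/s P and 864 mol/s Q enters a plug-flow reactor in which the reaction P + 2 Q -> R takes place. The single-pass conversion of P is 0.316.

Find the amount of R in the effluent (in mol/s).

73.9 mol/s

P reacted = 0.316 × 234 = 73.94 mol/s; ν_P = −1, so ξ = 73.94/1 = 73.94 mol/s.
Outlet amounts (n = n₀ + ν ξ):
  P: 234 − 1(73.94) = 160.1
  Q: 864 − 2(73.94) = 716.1
  R: 0 + 1(73.94) = 73.94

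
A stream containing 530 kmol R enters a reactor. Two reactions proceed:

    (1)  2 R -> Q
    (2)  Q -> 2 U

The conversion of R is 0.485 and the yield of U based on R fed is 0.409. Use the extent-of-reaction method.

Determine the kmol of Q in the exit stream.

Conversion of R: R consumed = 2ξ₁ = 0.485 × 530 → ξ₁ = 128.5 kmol.
Yield of U: 2ξ₂ / 530 = 0.409 → ξ₂ = 108.4 kmol.
Outlet amounts (n = n₀ + Σ ν·ξ):
  R: 530 − 2(128.5) = 272.9
  Q: 0 + 1(128.5) − 1(108.4) = 20.14
  U: 0 + 2(108.4) = 216.8

20.1 kmol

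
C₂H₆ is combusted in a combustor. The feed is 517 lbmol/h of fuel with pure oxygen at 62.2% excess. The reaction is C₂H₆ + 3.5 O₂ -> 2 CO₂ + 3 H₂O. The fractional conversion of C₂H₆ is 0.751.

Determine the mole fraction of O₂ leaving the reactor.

Stoichiometric O₂ = 3.5 × 517 = 1810 lbmol/h; O₂ fed = 1810 × 1.622 = 2935 lbmol/h.
Fuel reacted = 0.751 × 517 → ξ = 388.3 lbmol/h.
Outlet (n = n₀ + ν ξ):
  C₂H₆: 517 − 1(388.3) = 128.7
  O₂: 2935 − 3.5(388.3) = 1576
  CO₂: 0 + 2(388.3) = 776.5
  H₂O: 0 + 3(388.3) = 1165
Total out = 3646 lbmol/h; y_O₂ = 1576 / 3646 = 0.4323.

0.432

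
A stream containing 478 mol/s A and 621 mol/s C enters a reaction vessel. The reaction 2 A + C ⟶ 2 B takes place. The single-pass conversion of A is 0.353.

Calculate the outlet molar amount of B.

A reacted = 0.353 × 478 = 168.7 mol/s; ν_A = −2, so ξ = 168.7/2 = 84.37 mol/s.
Outlet amounts (n = n₀ + ν ξ):
  A: 478 − 2(84.37) = 309.3
  C: 621 − 1(84.37) = 536.6
  B: 0 + 2(84.37) = 168.7

169 mol/s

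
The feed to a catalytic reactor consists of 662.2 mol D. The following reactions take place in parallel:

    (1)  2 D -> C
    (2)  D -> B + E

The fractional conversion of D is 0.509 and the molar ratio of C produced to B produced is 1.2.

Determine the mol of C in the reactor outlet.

Conversion of D: D consumed = 0.509 × 662.2 = 337.1 mol = 2ξ₁ + 1ξ₂.
Selectivity: 1ξ₁ / (1ξ₂) = 1.2 → ξ₁ = 1.2 ξ₂.
Substitute: (2·1.2 + 1) ξ₂ = 337.1 → ξ₂ = 99.14 mol, ξ₁ = 119 mol.
Outlet amounts (n = n₀ + Σ ν·ξ):
  D: 662.2 − 2(119) − 1(99.14) = 325.1
  C: 0 + 1(119) = 119
  B: 0 + 1(99.14) = 99.14
  E: 0 + 1(99.14) = 99.14

119 mol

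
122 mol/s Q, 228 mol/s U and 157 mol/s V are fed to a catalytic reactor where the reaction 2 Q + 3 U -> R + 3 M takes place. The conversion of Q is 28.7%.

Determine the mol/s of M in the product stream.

52.5 mol/s

Q reacted = 0.287 × 122 = 35.01 mol/s; ν_Q = −2, so ξ = 35.01/2 = 17.51 mol/s.
Outlet amounts (n = n₀ + ν ξ):
  Q: 122 − 2(17.51) = 86.99
  U: 228 − 3(17.51) = 175.5
  R: 0 + 1(17.51) = 17.51
  M: 0 + 3(17.51) = 52.52
  V: 157 (inert)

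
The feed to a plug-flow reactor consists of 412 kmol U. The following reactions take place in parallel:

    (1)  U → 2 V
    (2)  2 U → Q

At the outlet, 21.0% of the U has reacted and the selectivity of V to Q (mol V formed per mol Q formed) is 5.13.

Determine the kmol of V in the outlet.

Conversion of U: U consumed = 0.21 × 412 = 86.52 kmol = 1ξ₁ + 2ξ₂.
Selectivity: 2ξ₁ / (1ξ₂) = 5.13 → ξ₁ = 2.565 ξ₂.
Substitute: (1·2.565 + 2) ξ₂ = 86.52 → ξ₂ = 18.95 kmol, ξ₁ = 48.61 kmol.
Outlet amounts (n = n₀ + Σ ν·ξ):
  U: 412 − 1(48.61) − 2(18.95) = 325.5
  V: 0 + 2(48.61) = 97.23
  Q: 0 + 1(18.95) = 18.95

97.2 kmol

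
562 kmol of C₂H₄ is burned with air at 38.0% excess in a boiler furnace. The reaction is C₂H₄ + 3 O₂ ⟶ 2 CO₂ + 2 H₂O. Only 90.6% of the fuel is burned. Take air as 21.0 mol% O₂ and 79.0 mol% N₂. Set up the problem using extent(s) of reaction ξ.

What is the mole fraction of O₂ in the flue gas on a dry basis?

0.0752

Stoichiometric O₂ = 3 × 562 = 1686 kmol; O₂ fed = 1686 × 1.380 = 2327 kmol.
N₂ fed = 2327 × 79/21 = 8753 kmol.
Fuel reacted = 0.906 × 562 → ξ = 509.2 kmol.
Outlet (n = n₀ + ν ξ):
  C₂H₄: 562 − 1(509.2) = 52.83
  O₂: 2327 − 3(509.2) = 799.2
  N₂: 8753 (inert)
  CO₂: 0 + 2(509.2) = 1018
  H₂O: 0 + 2(509.2) = 1018
Dry total = 10620 kmol; y_O₂ (dry) = 799.2 / 10620 = 0.07523.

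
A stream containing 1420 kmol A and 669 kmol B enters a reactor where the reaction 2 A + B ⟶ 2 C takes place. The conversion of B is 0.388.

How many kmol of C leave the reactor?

519 kmol

B reacted = 0.388 × 669 = 259.6 kmol; ν_B = −1, so ξ = 259.6/1 = 259.6 kmol.
Outlet amounts (n = n₀ + ν ξ):
  A: 1420 − 2(259.6) = 900.9
  B: 669 − 1(259.6) = 409.4
  C: 0 + 2(259.6) = 519.1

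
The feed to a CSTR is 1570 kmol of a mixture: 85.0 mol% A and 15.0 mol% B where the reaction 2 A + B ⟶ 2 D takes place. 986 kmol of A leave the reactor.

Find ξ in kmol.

For A: n = n₀ − 2ξ → 986 = 1334 − 2ξ, giving ξ = 174.2 kmol.
Outlet amounts (n = n₀ + ν ξ):
  A: 1334 − 2(174.2) = 986
  B: 235.5 − 1(174.2) = 61.25
  D: 0 + 2(174.2) = 348.5

ξ = 174 kmol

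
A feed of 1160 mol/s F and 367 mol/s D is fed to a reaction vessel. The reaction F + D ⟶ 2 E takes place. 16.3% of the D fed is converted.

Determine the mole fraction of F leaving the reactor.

0.72

D reacted = 0.163 × 367 = 59.82 mol/s; ν_D = −1, so ξ = 59.82/1 = 59.82 mol/s.
Outlet amounts (n = n₀ + ν ξ):
  F: 1160 − 1(59.82) = 1100
  D: 367 − 1(59.82) = 307.2
  E: 0 + 2(59.82) = 119.6
Total out = 1527 mol/s; y_F = 1100 / 1527 = 0.7205.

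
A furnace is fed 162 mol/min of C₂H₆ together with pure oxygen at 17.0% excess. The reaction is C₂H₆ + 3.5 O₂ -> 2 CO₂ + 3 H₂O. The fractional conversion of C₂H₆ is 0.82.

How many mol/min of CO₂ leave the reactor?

266 mol/min

Stoichiometric O₂ = 3.5 × 162 = 567 mol/min; O₂ fed = 567 × 1.170 = 663.4 mol/min.
Fuel reacted = 0.82 × 162 → ξ = 132.8 mol/min.
Outlet (n = n₀ + ν ξ):
  C₂H₆: 162 − 1(132.8) = 29.16
  O₂: 663.4 − 3.5(132.8) = 198.4
  CO₂: 0 + 2(132.8) = 265.7
  H₂O: 0 + 3(132.8) = 398.5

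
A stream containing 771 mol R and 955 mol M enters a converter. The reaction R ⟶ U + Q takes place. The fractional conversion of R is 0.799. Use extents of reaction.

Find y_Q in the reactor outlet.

R reacted = 0.799 × 771 = 616 mol; ν_R = −1, so ξ = 616/1 = 616 mol.
Outlet amounts (n = n₀ + ν ξ):
  R: 771 − 1(616) = 155
  U: 0 + 1(616) = 616
  Q: 0 + 1(616) = 616
  M: 955 (inert)
Total out = 2342 mol; y_Q = 616 / 2342 = 0.263.

0.263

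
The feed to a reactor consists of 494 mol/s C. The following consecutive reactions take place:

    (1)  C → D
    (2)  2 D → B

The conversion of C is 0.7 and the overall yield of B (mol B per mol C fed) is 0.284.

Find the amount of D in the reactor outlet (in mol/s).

Conversion of C: C consumed = 1ξ₁ = 0.7 × 494 → ξ₁ = 345.8 mol/s.
Yield of B: 1ξ₂ / 494 = 0.284 → ξ₂ = 140.3 mol/s.
Outlet amounts (n = n₀ + Σ ν·ξ):
  C: 494 − 1(345.8) = 148.2
  D: 0 + 1(345.8) − 2(140.3) = 65.21
  B: 0 + 1(140.3) = 140.3

65.2 mol/s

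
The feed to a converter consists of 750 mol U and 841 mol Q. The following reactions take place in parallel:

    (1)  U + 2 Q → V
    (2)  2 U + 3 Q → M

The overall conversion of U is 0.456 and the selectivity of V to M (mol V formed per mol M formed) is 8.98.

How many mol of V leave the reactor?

280 mol

Conversion of U: U consumed = 0.456 × 750 = 342 mol = 1ξ₁ + 2ξ₂.
Selectivity: 1ξ₁ / (1ξ₂) = 8.98 → ξ₁ = 8.98 ξ₂.
Substitute: (1·8.98 + 2) ξ₂ = 342 → ξ₂ = 31.15 mol, ξ₁ = 279.7 mol.
Outlet amounts (n = n₀ + Σ ν·ξ):
  U: 750 − 1(279.7) − 2(31.15) = 408
  Q: 841 − 2(279.7) − 3(31.15) = 188.1
  V: 0 + 1(279.7) = 279.7
  M: 0 + 1(31.15) = 31.15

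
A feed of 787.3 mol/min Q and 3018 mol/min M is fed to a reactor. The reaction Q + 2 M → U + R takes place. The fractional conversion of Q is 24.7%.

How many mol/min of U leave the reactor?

194 mol/min

Q reacted = 0.247 × 787.3 = 194.5 mol/min; ν_Q = −1, so ξ = 194.5/1 = 194.5 mol/min.
Outlet amounts (n = n₀ + ν ξ):
  Q: 787.3 − 1(194.5) = 592.8
  M: 3018 − 2(194.5) = 2629
  U: 0 + 1(194.5) = 194.5
  R: 0 + 1(194.5) = 194.5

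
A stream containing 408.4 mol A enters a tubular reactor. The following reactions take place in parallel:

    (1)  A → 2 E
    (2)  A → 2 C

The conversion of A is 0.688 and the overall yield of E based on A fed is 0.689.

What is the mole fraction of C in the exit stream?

0.407

Yield of E: 2ξ₁ / 408.4 = 0.689 → ξ₁ = 140.7 mol.
Conversion of A: 1ξ₁ + 1ξ₂ = 0.688 × 408.4 = 281 → ξ₂ = 140.3 mol.
Outlet amounts (n = n₀ + Σ ν·ξ):
  A: 408.4 − 1(140.7) − 1(140.3) = 127.4
  E: 0 + 2(140.7) = 281.4
  C: 0 + 2(140.3) = 280.6
Total out = 689.4 mol; y_C = 280.6 / 689.4 = 0.407.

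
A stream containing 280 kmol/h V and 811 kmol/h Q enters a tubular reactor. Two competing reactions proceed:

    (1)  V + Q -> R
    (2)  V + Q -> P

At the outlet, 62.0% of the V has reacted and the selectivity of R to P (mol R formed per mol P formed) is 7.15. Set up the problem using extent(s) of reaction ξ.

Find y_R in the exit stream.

Conversion of V: V consumed = 0.62 × 280 = 173.6 kmol/h = 1ξ₁ + 1ξ₂.
Selectivity: 1ξ₁ / (1ξ₂) = 7.15 → ξ₁ = 7.15 ξ₂.
Substitute: (1·7.15 + 1) ξ₂ = 173.6 → ξ₂ = 21.3 kmol/h, ξ₁ = 152.3 kmol/h.
Outlet amounts (n = n₀ + Σ ν·ξ):
  V: 280 − 1(152.3) − 1(21.3) = 106.4
  Q: 811 − 1(152.3) − 1(21.3) = 637.4
  R: 0 + 1(152.3) = 152.3
  P: 0 + 1(21.3) = 21.3
Total out = 917.4 kmol/h; y_R = 152.3 / 917.4 = 0.166.

0.166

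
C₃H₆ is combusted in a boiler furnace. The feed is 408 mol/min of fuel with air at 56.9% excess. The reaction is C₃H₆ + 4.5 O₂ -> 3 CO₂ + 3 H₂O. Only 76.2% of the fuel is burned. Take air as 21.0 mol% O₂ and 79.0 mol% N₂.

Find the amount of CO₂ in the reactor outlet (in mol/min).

Stoichiometric O₂ = 4.5 × 408 = 1836 mol/min; O₂ fed = 1836 × 1.569 = 2881 mol/min.
N₂ fed = 2881 × 79/21 = 10840 mol/min.
Fuel reacted = 0.762 × 408 → ξ = 310.9 mol/min.
Outlet (n = n₀ + ν ξ):
  C₃H₆: 408 − 1(310.9) = 97.1
  O₂: 2881 − 4.5(310.9) = 1482
  N₂: 10840 (inert)
  CO₂: 0 + 3(310.9) = 932.7
  H₂O: 0 + 3(310.9) = 932.7

933 mol/min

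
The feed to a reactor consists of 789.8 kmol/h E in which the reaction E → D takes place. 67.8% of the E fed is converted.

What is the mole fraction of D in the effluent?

0.678

E reacted = 0.678 × 789.8 = 535.5 kmol/h; ν_E = −1, so ξ = 535.5/1 = 535.5 kmol/h.
Outlet amounts (n = n₀ + ν ξ):
  E: 789.8 − 1(535.5) = 254.3
  D: 0 + 1(535.5) = 535.5
Total out = 789.8 kmol/h; y_D = 535.5 / 789.8 = 0.678.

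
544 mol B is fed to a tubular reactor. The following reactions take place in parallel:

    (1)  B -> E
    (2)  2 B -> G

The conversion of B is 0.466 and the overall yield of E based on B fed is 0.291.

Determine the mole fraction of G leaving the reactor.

0.0959

Yield of E: 1ξ₁ / 544 = 0.291 → ξ₁ = 158.3 mol.
Conversion of B: 1ξ₁ + 2ξ₂ = 0.466 × 544 = 253.5 → ξ₂ = 47.6 mol.
Outlet amounts (n = n₀ + Σ ν·ξ):
  B: 544 − 1(158.3) − 2(47.6) = 290.5
  E: 0 + 1(158.3) = 158.3
  G: 0 + 1(47.6) = 47.6
Total out = 496.4 mol; y_G = 47.6 / 496.4 = 0.09589.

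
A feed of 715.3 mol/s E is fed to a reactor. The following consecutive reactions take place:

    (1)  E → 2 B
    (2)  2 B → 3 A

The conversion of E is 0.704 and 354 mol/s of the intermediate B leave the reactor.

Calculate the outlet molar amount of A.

Conversion of E: E consumed = 1ξ₁ = 0.704 × 715.3 → ξ₁ = 503.6 mol/s.
B balance: n_B = 0 + 2ξ₁ − 2ξ₂ = 354 → ξ₂ = (2·503.6 − 354)/2 = 326.6 mol/s.
Outlet amounts (n = n₀ + Σ ν·ξ):
  E: 715.3 − 1(503.6) = 211.7
  B: 0 + 2(503.6) − 2(326.6) = 354
  A: 0 + 3(326.6) = 979.7

980 mol/s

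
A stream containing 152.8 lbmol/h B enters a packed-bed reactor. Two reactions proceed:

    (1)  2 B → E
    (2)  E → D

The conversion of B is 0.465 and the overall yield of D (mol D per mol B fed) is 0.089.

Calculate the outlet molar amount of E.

Conversion of B: B consumed = 2ξ₁ = 0.465 × 152.8 → ξ₁ = 35.53 lbmol/h.
Yield of D: 1ξ₂ / 152.8 = 0.089 → ξ₂ = 13.6 lbmol/h.
Outlet amounts (n = n₀ + Σ ν·ξ):
  B: 152.8 − 2(35.53) = 81.75
  E: 0 + 1(35.53) − 1(13.6) = 21.93
  D: 0 + 1(13.6) = 13.6

21.9 lbmol/h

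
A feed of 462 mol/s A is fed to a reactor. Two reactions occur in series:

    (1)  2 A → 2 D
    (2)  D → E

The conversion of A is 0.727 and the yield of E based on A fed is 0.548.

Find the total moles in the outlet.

462 mol/s

Conversion of A: A consumed = 2ξ₁ = 0.727 × 462 → ξ₁ = 167.9 mol/s.
Yield of E: 1ξ₂ / 462 = 0.548 → ξ₂ = 253.2 mol/s.
Outlet amounts (n = n₀ + Σ ν·ξ):
  A: 462 − 2(167.9) = 126.1
  D: 0 + 2(167.9) − 1(253.2) = 82.7
  E: 0 + 1(253.2) = 253.2
Total out = 126.1 + 82.7 + 253.2 = 462 mol/s.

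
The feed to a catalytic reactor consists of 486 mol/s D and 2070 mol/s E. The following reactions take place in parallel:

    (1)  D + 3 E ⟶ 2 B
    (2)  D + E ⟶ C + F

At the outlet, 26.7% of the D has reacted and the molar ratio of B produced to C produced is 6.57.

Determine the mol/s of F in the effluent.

30.3 mol/s

Conversion of D: D consumed = 0.267 × 486 = 129.8 mol/s = 1ξ₁ + 1ξ₂.
Selectivity: 2ξ₁ / (1ξ₂) = 6.57 → ξ₁ = 3.285 ξ₂.
Substitute: (1·3.285 + 1) ξ₂ = 129.8 → ξ₂ = 30.28 mol/s, ξ₁ = 99.48 mol/s.
Outlet amounts (n = n₀ + Σ ν·ξ):
  D: 486 − 1(99.48) − 1(30.28) = 356.2
  E: 2070 − 3(99.48) − 1(30.28) = 1741
  B: 0 + 2(99.48) = 199
  C: 0 + 1(30.28) = 30.28
  F: 0 + 1(30.28) = 30.28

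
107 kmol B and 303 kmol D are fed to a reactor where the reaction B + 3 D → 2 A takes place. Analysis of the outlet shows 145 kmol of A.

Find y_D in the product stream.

For A: n = n₀ + 2ξ → 145 = 0 + 2ξ, giving ξ = 72.5 kmol.
Outlet amounts (n = n₀ + ν ξ):
  B: 107 − 1(72.5) = 34.5
  D: 303 − 3(72.5) = 85.5
  A: 0 + 2(72.5) = 145
Total out = 265 kmol; y_D = 85.5 / 265 = 0.3226.

0.323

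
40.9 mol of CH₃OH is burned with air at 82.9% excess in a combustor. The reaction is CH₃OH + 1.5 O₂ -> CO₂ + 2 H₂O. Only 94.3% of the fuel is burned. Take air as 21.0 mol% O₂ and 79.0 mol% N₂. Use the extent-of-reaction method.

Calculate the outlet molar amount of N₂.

Stoichiometric O₂ = 1.5 × 40.9 = 61.35 mol; O₂ fed = 61.35 × 1.829 = 112.2 mol.
N₂ fed = 112.2 × 79/21 = 422.1 mol.
Fuel reacted = 0.943 × 40.9 → ξ = 38.57 mol.
Outlet (n = n₀ + ν ξ):
  CH₃OH: 40.9 − 1(38.57) = 2.331
  O₂: 112.2 − 1.5(38.57) = 54.36
  N₂: 422.1 (inert)
  CO₂: 0 + 1(38.57) = 38.57
  H₂O: 0 + 2(38.57) = 77.14

422 mol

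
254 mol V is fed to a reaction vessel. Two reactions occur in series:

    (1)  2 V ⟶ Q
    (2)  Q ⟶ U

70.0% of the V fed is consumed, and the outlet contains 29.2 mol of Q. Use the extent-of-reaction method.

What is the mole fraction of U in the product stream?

Conversion of V: V consumed = 2ξ₁ = 0.7 × 254 → ξ₁ = 88.9 mol.
Q balance: n_Q = 0 + 1ξ₁ − 1ξ₂ = 29.2 → ξ₂ = (1·88.9 − 29.2)/1 = 59.7 mol.
Outlet amounts (n = n₀ + Σ ν·ξ):
  V: 254 − 2(88.9) = 76.2
  Q: 0 + 1(88.9) − 1(59.7) = 29.2
  U: 0 + 1(59.7) = 59.7
Total out = 165.1 mol; y_U = 59.7 / 165.1 = 0.3616.

0.362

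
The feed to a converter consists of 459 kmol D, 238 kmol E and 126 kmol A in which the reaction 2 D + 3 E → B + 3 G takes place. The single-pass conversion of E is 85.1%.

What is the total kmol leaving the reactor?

E reacted = 0.851 × 238 = 202.5 kmol; ν_E = −3, so ξ = 202.5/3 = 67.51 kmol.
Outlet amounts (n = n₀ + ν ξ):
  D: 459 − 2(67.51) = 324
  E: 238 − 3(67.51) = 35.46
  B: 0 + 1(67.51) = 67.51
  G: 0 + 3(67.51) = 202.5
  A: 126 (inert)
Total out = 324 + 35.46 + 67.51 + 202.5 + 126 = 755.5 kmol.

755 kmol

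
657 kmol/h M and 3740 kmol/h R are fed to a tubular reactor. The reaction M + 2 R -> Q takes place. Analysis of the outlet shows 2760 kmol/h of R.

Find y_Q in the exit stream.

0.143

For R: n = n₀ − 2ξ → 2760 = 3740 − 2ξ, giving ξ = 490 kmol/h.
Outlet amounts (n = n₀ + ν ξ):
  M: 657 − 1(490) = 167
  R: 3740 − 2(490) = 2760
  Q: 0 + 1(490) = 490
Total out = 3417 kmol/h; y_Q = 490 / 3417 = 0.1434.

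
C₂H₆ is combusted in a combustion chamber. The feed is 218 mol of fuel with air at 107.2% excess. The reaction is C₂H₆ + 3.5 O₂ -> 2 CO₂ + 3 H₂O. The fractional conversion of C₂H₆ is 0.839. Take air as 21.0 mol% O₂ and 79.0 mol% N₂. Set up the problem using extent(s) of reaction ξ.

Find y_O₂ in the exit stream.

Stoichiometric O₂ = 3.5 × 218 = 763 mol; O₂ fed = 763 × 2.072 = 1581 mol.
N₂ fed = 1581 × 79/21 = 5947 mol.
Fuel reacted = 0.839 × 218 → ξ = 182.9 mol.
Outlet (n = n₀ + ν ξ):
  C₂H₆: 218 − 1(182.9) = 35.1
  O₂: 1581 − 3.5(182.9) = 940.8
  N₂: 5947 (inert)
  CO₂: 0 + 2(182.9) = 365.8
  H₂O: 0 + 3(182.9) = 548.7
Total out = 7838 mol; y_O₂ = 940.8 / 7838 = 0.12.

0.12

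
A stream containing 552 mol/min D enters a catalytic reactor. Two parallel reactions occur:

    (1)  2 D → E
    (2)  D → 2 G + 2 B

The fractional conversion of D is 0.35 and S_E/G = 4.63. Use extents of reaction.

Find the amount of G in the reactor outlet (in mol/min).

Conversion of D: D consumed = 0.35 × 552 = 193.2 mol/min = 2ξ₁ + 1ξ₂.
Selectivity: 1ξ₁ / (2ξ₂) = 4.63 → ξ₁ = 9.26 ξ₂.
Substitute: (2·9.26 + 1) ξ₂ = 193.2 → ξ₂ = 9.898 mol/min, ξ₁ = 91.65 mol/min.
Outlet amounts (n = n₀ + Σ ν·ξ):
  D: 552 − 2(91.65) − 1(9.898) = 358.8
  E: 0 + 1(91.65) = 91.65
  G: 0 + 2(9.898) = 19.8
  B: 0 + 2(9.898) = 19.8

19.8 mol/min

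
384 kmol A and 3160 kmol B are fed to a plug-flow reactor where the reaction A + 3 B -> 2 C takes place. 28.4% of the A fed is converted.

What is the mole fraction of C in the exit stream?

0.0656

A reacted = 0.284 × 384 = 109.1 kmol; ν_A = −1, so ξ = 109.1/1 = 109.1 kmol.
Outlet amounts (n = n₀ + ν ξ):
  A: 384 − 1(109.1) = 274.9
  B: 3160 − 3(109.1) = 2833
  C: 0 + 2(109.1) = 218.1
Total out = 3326 kmol; y_C = 218.1 / 3326 = 0.06558.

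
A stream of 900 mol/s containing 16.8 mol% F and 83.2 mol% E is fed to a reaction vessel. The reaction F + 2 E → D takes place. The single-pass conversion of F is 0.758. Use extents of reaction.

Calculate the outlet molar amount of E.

520 mol/s

F reacted = 0.758 × 151.2 = 114.6 mol/s; ν_F = −1, so ξ = 114.6/1 = 114.6 mol/s.
Outlet amounts (n = n₀ + ν ξ):
  F: 151.2 − 1(114.6) = 36.59
  E: 748.8 − 2(114.6) = 519.6
  D: 0 + 1(114.6) = 114.6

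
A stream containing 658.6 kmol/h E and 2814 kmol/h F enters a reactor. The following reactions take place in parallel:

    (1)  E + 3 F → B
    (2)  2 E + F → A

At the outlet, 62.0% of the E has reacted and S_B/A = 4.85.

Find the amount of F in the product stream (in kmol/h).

1890 kmol/h

Conversion of E: E consumed = 0.62 × 658.6 = 408.3 kmol/h = 1ξ₁ + 2ξ₂.
Selectivity: 1ξ₁ / (1ξ₂) = 4.85 → ξ₁ = 4.85 ξ₂.
Substitute: (1·4.85 + 2) ξ₂ = 408.3 → ξ₂ = 59.61 kmol/h, ξ₁ = 289.1 kmol/h.
Outlet amounts (n = n₀ + Σ ν·ξ):
  E: 658.6 − 1(289.1) − 2(59.61) = 250.3
  F: 2814 − 3(289.1) − 1(59.61) = 1887
  B: 0 + 1(289.1) = 289.1
  A: 0 + 1(59.61) = 59.61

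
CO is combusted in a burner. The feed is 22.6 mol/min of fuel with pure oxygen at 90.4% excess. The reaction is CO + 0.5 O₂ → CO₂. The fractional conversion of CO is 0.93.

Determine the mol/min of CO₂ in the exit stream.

21 mol/min

Stoichiometric O₂ = 0.5 × 22.6 = 11.3 mol/min; O₂ fed = 11.3 × 1.904 = 21.52 mol/min.
Fuel reacted = 0.93 × 22.6 → ξ = 21.02 mol/min.
Outlet (n = n₀ + ν ξ):
  CO: 22.6 − 1(21.02) = 1.582
  O₂: 21.52 − 0.5(21.02) = 11.01
  CO₂: 0 + 1(21.02) = 21.02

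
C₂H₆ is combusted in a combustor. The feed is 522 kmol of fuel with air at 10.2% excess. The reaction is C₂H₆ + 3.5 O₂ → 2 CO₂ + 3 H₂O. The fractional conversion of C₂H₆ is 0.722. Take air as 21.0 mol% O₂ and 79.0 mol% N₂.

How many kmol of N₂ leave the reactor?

Stoichiometric O₂ = 3.5 × 522 = 1827 kmol; O₂ fed = 1827 × 1.102 = 2013 kmol.
N₂ fed = 2013 × 79/21 = 7574 kmol.
Fuel reacted = 0.722 × 522 → ξ = 376.9 kmol.
Outlet (n = n₀ + ν ξ):
  C₂H₆: 522 − 1(376.9) = 145.1
  O₂: 2013 − 3.5(376.9) = 694.3
  N₂: 7574 (inert)
  CO₂: 0 + 2(376.9) = 753.8
  H₂O: 0 + 3(376.9) = 1131

7570 kmol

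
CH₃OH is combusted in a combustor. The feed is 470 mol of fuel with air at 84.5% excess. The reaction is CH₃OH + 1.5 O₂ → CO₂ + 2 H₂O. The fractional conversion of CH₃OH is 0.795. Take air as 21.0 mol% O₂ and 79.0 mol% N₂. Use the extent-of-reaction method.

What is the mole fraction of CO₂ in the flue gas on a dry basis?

0.0612

Stoichiometric O₂ = 1.5 × 470 = 705 mol; O₂ fed = 705 × 1.845 = 1301 mol.
N₂ fed = 1301 × 79/21 = 4893 mol.
Fuel reacted = 0.795 × 470 → ξ = 373.7 mol.
Outlet (n = n₀ + ν ξ):
  CH₃OH: 470 − 1(373.7) = 96.35
  O₂: 1301 − 1.5(373.7) = 740.2
  N₂: 4893 (inert)
  CO₂: 0 + 1(373.7) = 373.7
  H₂O: 0 + 2(373.7) = 747.3
Dry total = 6103 mol; y_CO₂ (dry) = 373.7 / 6103 = 0.06122.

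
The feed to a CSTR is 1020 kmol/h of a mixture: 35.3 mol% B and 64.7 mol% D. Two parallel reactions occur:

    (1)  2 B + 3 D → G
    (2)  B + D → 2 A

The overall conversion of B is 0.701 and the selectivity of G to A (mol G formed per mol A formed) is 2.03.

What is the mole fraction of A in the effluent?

0.097

Conversion of B: B consumed = 0.701 × 360.1 = 252.4 kmol/h = 2ξ₁ + 1ξ₂.
Selectivity: 1ξ₁ / (2ξ₂) = 2.03 → ξ₁ = 4.06 ξ₂.
Substitute: (2·4.06 + 1) ξ₂ = 252.4 → ξ₂ = 27.68 kmol/h, ξ₁ = 112.4 kmol/h.
Outlet amounts (n = n₀ + Σ ν·ξ):
  B: 360.1 − 2(112.4) − 1(27.68) = 107.7
  D: 659.9 − 3(112.4) − 1(27.68) = 295.2
  G: 0 + 1(112.4) = 112.4
  A: 0 + 2(27.68) = 55.35
Total out = 570.5 kmol/h; y_A = 55.35 / 570.5 = 0.09701.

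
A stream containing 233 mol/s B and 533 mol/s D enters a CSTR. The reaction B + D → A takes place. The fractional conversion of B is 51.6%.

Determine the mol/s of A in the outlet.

120 mol/s

B reacted = 0.516 × 233 = 120.2 mol/s; ν_B = −1, so ξ = 120.2/1 = 120.2 mol/s.
Outlet amounts (n = n₀ + ν ξ):
  B: 233 − 1(120.2) = 112.8
  D: 533 − 1(120.2) = 412.8
  A: 0 + 1(120.2) = 120.2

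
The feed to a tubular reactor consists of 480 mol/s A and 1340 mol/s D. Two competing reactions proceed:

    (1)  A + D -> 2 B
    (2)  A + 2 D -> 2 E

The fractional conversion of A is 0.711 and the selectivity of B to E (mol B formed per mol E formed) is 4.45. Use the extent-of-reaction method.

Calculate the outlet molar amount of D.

936 mol/s

Conversion of A: A consumed = 0.711 × 480 = 341.3 mol/s = 1ξ₁ + 1ξ₂.
Selectivity: 2ξ₁ / (2ξ₂) = 4.45 → ξ₁ = 4.45 ξ₂.
Substitute: (1·4.45 + 1) ξ₂ = 341.3 → ξ₂ = 62.62 mol/s, ξ₁ = 278.7 mol/s.
Outlet amounts (n = n₀ + Σ ν·ξ):
  A: 480 − 1(278.7) − 1(62.62) = 138.7
  D: 1340 − 1(278.7) − 2(62.62) = 936.1
  B: 0 + 2(278.7) = 557.3
  E: 0 + 2(62.62) = 125.2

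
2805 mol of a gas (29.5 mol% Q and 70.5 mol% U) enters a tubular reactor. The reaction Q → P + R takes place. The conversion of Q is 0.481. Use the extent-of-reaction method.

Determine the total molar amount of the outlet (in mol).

Q reacted = 0.481 × 827.5 = 398 mol; ν_Q = −1, so ξ = 398/1 = 398 mol.
Outlet amounts (n = n₀ + ν ξ):
  Q: 827.5 − 1(398) = 429.5
  P: 0 + 1(398) = 398
  R: 0 + 1(398) = 398
  U: 1978 (inert)
Total out = 429.5 + 398 + 398 + 1978 = 3203 mol.

3200 mol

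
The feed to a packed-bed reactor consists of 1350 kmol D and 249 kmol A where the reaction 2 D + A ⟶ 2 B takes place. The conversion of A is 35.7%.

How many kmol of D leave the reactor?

A reacted = 0.357 × 249 = 88.89 kmol; ν_A = −1, so ξ = 88.89/1 = 88.89 kmol.
Outlet amounts (n = n₀ + ν ξ):
  D: 1350 − 2(88.89) = 1172
  A: 249 − 1(88.89) = 160.1
  B: 0 + 2(88.89) = 177.8

1170 kmol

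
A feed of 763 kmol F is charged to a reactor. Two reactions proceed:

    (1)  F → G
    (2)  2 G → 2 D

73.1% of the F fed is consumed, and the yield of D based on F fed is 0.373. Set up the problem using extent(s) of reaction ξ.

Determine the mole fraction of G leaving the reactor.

0.358

Conversion of F: F consumed = 1ξ₁ = 0.731 × 763 → ξ₁ = 557.8 kmol.
Yield of D: 2ξ₂ / 763 = 0.373 → ξ₂ = 142.3 kmol.
Outlet amounts (n = n₀ + Σ ν·ξ):
  F: 763 − 1(557.8) = 205.2
  G: 0 + 1(557.8) − 2(142.3) = 273.2
  D: 0 + 2(142.3) = 284.6
Total out = 763 kmol; y_G = 273.2 / 763 = 0.358.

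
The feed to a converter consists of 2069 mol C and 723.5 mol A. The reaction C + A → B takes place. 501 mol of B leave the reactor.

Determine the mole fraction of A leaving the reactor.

For B: n = n₀ + 1ξ → 501 = 0 + 1ξ, giving ξ = 501 mol.
Outlet amounts (n = n₀ + ν ξ):
  C: 2069 − 1(501) = 1568
  A: 723.5 − 1(501) = 222.5
  B: 0 + 1(501) = 501
Total out = 2292 mol; y_A = 222.5 / 2292 = 0.0971.

0.0971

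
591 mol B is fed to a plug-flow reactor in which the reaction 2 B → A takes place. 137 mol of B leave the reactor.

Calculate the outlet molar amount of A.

For B: n = n₀ − 2ξ → 137 = 591 − 2ξ, giving ξ = 227 mol.
Outlet amounts (n = n₀ + ν ξ):
  B: 591 − 2(227) = 137
  A: 0 + 1(227) = 227

227 mol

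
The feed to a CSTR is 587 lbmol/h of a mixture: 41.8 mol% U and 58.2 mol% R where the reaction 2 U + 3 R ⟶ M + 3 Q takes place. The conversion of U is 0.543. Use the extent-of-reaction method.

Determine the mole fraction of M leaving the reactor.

U reacted = 0.543 × 245.4 = 133.2 lbmol/h; ν_U = −2, so ξ = 133.2/2 = 66.62 lbmol/h.
Outlet amounts (n = n₀ + ν ξ):
  U: 245.4 − 2(66.62) = 112.1
  R: 341.6 − 3(66.62) = 141.8
  M: 0 + 1(66.62) = 66.62
  Q: 0 + 3(66.62) = 199.9
Total out = 520.4 lbmol/h; y_M = 66.62 / 520.4 = 0.128.

0.128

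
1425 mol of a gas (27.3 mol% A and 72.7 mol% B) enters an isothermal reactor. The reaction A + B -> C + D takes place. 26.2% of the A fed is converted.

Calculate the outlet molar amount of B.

934 mol

A reacted = 0.262 × 389 = 101.9 mol; ν_A = −1, so ξ = 101.9/1 = 101.9 mol.
Outlet amounts (n = n₀ + ν ξ):
  A: 389 − 1(101.9) = 287.1
  B: 1036 − 1(101.9) = 934.1
  C: 0 + 1(101.9) = 101.9
  D: 0 + 1(101.9) = 101.9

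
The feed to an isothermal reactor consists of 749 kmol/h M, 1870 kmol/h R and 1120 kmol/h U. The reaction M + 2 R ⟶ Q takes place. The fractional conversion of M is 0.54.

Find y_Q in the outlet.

0.138

M reacted = 0.54 × 749 = 404.5 kmol/h; ν_M = −1, so ξ = 404.5/1 = 404.5 kmol/h.
Outlet amounts (n = n₀ + ν ξ):
  M: 749 − 1(404.5) = 344.5
  R: 1870 − 2(404.5) = 1061
  Q: 0 + 1(404.5) = 404.5
  U: 1120 (inert)
Total out = 2930 kmol/h; y_Q = 404.5 / 2930 = 0.138.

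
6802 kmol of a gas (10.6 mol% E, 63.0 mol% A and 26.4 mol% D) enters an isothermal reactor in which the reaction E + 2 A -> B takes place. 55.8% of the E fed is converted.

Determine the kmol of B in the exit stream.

402 kmol

E reacted = 0.558 × 721 = 402.3 kmol; ν_E = −1, so ξ = 402.3/1 = 402.3 kmol.
Outlet amounts (n = n₀ + ν ξ):
  E: 721 − 1(402.3) = 318.7
  A: 4285 − 2(402.3) = 3481
  B: 0 + 1(402.3) = 402.3
  D: 1796 (inert)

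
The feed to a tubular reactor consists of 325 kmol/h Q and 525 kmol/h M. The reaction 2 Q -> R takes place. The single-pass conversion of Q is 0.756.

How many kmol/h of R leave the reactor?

Q reacted = 0.756 × 325 = 245.7 kmol/h; ν_Q = −2, so ξ = 245.7/2 = 122.8 kmol/h.
Outlet amounts (n = n₀ + ν ξ):
  Q: 325 − 2(122.8) = 79.3
  R: 0 + 1(122.8) = 122.8
  M: 525 (inert)

123 kmol/h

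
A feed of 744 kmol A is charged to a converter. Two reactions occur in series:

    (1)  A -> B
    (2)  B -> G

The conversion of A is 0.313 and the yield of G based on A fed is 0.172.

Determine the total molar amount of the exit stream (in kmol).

744 kmol

Conversion of A: A consumed = 1ξ₁ = 0.313 × 744 → ξ₁ = 232.9 kmol.
Yield of G: 1ξ₂ / 744 = 0.172 → ξ₂ = 128 kmol.
Outlet amounts (n = n₀ + Σ ν·ξ):
  A: 744 − 1(232.9) = 511.1
  B: 0 + 1(232.9) − 1(128) = 104.9
  G: 0 + 1(128) = 128
Total out = 511.1 + 104.9 + 128 = 744 kmol.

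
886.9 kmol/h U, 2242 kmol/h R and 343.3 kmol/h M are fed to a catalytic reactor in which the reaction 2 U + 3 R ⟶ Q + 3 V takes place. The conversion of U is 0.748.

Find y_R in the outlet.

0.397

U reacted = 0.748 × 886.9 = 663.4 kmol/h; ν_U = −2, so ξ = 663.4/2 = 331.7 kmol/h.
Outlet amounts (n = n₀ + ν ξ):
  U: 886.9 − 2(331.7) = 223.5
  R: 2242 − 3(331.7) = 1247
  Q: 0 + 1(331.7) = 331.7
  V: 0 + 3(331.7) = 995.1
  M: 343.3 (inert)
Total out = 3140 kmol/h; y_R = 1247 / 3140 = 0.397.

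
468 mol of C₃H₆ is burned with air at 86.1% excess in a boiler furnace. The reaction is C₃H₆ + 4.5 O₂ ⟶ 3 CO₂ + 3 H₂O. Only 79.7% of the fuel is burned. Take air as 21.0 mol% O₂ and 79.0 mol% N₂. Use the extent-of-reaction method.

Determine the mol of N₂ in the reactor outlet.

Stoichiometric O₂ = 4.5 × 468 = 2106 mol; O₂ fed = 2106 × 1.861 = 3919 mol.
N₂ fed = 3919 × 79/21 = 14740 mol.
Fuel reacted = 0.797 × 468 → ξ = 373 mol.
Outlet (n = n₀ + ν ξ):
  C₃H₆: 468 − 1(373) = 95
  O₂: 3919 − 4.5(373) = 2241
  N₂: 14740 (inert)
  CO₂: 0 + 3(373) = 1119
  H₂O: 0 + 3(373) = 1119

14700 mol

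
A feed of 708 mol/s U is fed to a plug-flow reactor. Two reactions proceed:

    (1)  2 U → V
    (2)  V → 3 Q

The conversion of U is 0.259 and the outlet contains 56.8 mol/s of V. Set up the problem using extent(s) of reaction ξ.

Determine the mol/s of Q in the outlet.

105 mol/s

Conversion of U: U consumed = 2ξ₁ = 0.259 × 708 → ξ₁ = 91.69 mol/s.
V balance: n_V = 0 + 1ξ₁ − 1ξ₂ = 56.8 → ξ₂ = (1·91.69 − 56.8)/1 = 34.89 mol/s.
Outlet amounts (n = n₀ + Σ ν·ξ):
  U: 708 − 2(91.69) = 524.6
  V: 0 + 1(91.69) − 1(34.89) = 56.8
  Q: 0 + 3(34.89) = 104.7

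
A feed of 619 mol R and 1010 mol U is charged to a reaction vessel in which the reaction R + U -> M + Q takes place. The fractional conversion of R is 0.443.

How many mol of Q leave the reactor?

274 mol

R reacted = 0.443 × 619 = 274.2 mol; ν_R = −1, so ξ = 274.2/1 = 274.2 mol.
Outlet amounts (n = n₀ + ν ξ):
  R: 619 − 1(274.2) = 344.8
  U: 1010 − 1(274.2) = 735.8
  M: 0 + 1(274.2) = 274.2
  Q: 0 + 1(274.2) = 274.2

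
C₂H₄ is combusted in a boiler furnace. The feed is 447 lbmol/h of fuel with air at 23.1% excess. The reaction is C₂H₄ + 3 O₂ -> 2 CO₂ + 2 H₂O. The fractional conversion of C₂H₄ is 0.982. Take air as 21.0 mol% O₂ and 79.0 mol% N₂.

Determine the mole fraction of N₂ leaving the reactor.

Stoichiometric O₂ = 3 × 447 = 1341 lbmol/h; O₂ fed = 1341 × 1.231 = 1651 lbmol/h.
N₂ fed = 1651 × 79/21 = 6210 lbmol/h.
Fuel reacted = 0.982 × 447 → ξ = 439 lbmol/h.
Outlet (n = n₀ + ν ξ):
  C₂H₄: 447 − 1(439) = 8.046
  O₂: 1651 − 3(439) = 333.9
  N₂: 6210 (inert)
  CO₂: 0 + 2(439) = 877.9
  H₂O: 0 + 2(439) = 877.9
Total out = 8308 lbmol/h; y_N₂ = 6210 / 8308 = 0.7475.

0.747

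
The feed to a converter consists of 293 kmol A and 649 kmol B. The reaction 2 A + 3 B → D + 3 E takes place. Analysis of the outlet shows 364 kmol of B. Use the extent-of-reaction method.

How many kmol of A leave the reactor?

103 kmol

For B: n = n₀ − 3ξ → 364 = 649 − 3ξ, giving ξ = 95 kmol.
Outlet amounts (n = n₀ + ν ξ):
  A: 293 − 2(95) = 103
  B: 649 − 3(95) = 364
  D: 0 + 1(95) = 95
  E: 0 + 3(95) = 285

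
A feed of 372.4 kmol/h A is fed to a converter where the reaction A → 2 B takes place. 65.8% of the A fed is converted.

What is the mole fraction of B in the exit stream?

A reacted = 0.658 × 372.4 = 245 kmol/h; ν_A = −1, so ξ = 245/1 = 245 kmol/h.
Outlet amounts (n = n₀ + ν ξ):
  A: 372.4 − 1(245) = 127.4
  B: 0 + 2(245) = 490.1
Total out = 617.4 kmol/h; y_B = 490.1 / 617.4 = 0.7937.

0.794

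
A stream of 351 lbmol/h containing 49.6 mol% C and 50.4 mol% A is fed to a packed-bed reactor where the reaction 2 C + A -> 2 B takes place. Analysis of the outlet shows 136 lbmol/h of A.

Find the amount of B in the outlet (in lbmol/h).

81.8 lbmol/h

For A: n = n₀ − 1ξ → 136 = 176.9 − 1ξ, giving ξ = 40.9 lbmol/h.
Outlet amounts (n = n₀ + ν ξ):
  C: 174.1 − 2(40.9) = 92.29
  A: 176.9 − 1(40.9) = 136
  B: 0 + 2(40.9) = 81.81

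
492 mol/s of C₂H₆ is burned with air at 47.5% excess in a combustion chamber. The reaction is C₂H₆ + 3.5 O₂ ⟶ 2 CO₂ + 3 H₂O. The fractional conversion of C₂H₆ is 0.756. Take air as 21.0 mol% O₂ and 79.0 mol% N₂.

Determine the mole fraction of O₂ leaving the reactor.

Stoichiometric O₂ = 3.5 × 492 = 1722 mol/s; O₂ fed = 1722 × 1.475 = 2540 mol/s.
N₂ fed = 2540 × 79/21 = 9555 mol/s.
Fuel reacted = 0.756 × 492 → ξ = 372 mol/s.
Outlet (n = n₀ + ν ξ):
  C₂H₆: 492 − 1(372) = 120
  O₂: 2540 − 3.5(372) = 1238
  N₂: 9555 (inert)
  CO₂: 0 + 2(372) = 743.9
  H₂O: 0 + 3(372) = 1116
Total out = 12770 mol/s; y_O₂ = 1238 / 12770 = 0.09693.

0.0969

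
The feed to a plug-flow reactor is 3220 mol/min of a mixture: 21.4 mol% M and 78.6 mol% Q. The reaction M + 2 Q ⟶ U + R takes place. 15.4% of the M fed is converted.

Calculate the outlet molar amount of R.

M reacted = 0.154 × 689.1 = 106.1 mol/min; ν_M = −1, so ξ = 106.1/1 = 106.1 mol/min.
Outlet amounts (n = n₀ + ν ξ):
  M: 689.1 − 1(106.1) = 583
  Q: 2531 − 2(106.1) = 2319
  U: 0 + 1(106.1) = 106.1
  R: 0 + 1(106.1) = 106.1

106 mol/min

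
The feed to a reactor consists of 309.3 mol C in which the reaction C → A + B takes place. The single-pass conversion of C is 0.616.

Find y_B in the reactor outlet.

C reacted = 0.616 × 309.3 = 190.5 mol; ν_C = −1, so ξ = 190.5/1 = 190.5 mol.
Outlet amounts (n = n₀ + ν ξ):
  C: 309.3 − 1(190.5) = 118.8
  A: 0 + 1(190.5) = 190.5
  B: 0 + 1(190.5) = 190.5
Total out = 499.8 mol; y_B = 190.5 / 499.8 = 0.3812.

0.381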